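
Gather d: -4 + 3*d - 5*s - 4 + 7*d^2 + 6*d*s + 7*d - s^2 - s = 7*d^2 + d*(6*s + 10) - s^2 - 6*s - 8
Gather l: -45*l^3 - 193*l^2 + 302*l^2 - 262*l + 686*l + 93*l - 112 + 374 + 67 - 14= -45*l^3 + 109*l^2 + 517*l + 315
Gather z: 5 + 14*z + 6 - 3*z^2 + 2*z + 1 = -3*z^2 + 16*z + 12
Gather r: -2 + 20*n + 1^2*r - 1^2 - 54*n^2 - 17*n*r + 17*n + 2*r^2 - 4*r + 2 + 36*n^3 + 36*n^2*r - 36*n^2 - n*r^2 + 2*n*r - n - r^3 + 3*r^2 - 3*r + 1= 36*n^3 - 90*n^2 + 36*n - r^3 + r^2*(5 - n) + r*(36*n^2 - 15*n - 6)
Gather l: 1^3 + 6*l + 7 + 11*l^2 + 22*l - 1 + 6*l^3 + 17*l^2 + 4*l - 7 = 6*l^3 + 28*l^2 + 32*l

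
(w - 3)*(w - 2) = w^2 - 5*w + 6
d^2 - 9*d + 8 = (d - 8)*(d - 1)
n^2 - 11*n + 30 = (n - 6)*(n - 5)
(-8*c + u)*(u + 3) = -8*c*u - 24*c + u^2 + 3*u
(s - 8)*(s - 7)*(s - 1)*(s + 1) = s^4 - 15*s^3 + 55*s^2 + 15*s - 56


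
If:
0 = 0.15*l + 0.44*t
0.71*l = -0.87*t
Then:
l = 0.00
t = 0.00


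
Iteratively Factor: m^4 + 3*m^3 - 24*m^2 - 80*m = (m + 4)*(m^3 - m^2 - 20*m) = (m + 4)^2*(m^2 - 5*m) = m*(m + 4)^2*(m - 5)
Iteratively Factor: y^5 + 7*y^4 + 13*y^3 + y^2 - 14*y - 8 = (y + 1)*(y^4 + 6*y^3 + 7*y^2 - 6*y - 8) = (y + 1)*(y + 4)*(y^3 + 2*y^2 - y - 2) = (y + 1)^2*(y + 4)*(y^2 + y - 2) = (y + 1)^2*(y + 2)*(y + 4)*(y - 1)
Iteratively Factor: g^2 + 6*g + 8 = (g + 4)*(g + 2)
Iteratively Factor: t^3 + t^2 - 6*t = (t - 2)*(t^2 + 3*t) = t*(t - 2)*(t + 3)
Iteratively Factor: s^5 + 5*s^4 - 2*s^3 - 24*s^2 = (s + 3)*(s^4 + 2*s^3 - 8*s^2) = s*(s + 3)*(s^3 + 2*s^2 - 8*s) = s*(s - 2)*(s + 3)*(s^2 + 4*s) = s*(s - 2)*(s + 3)*(s + 4)*(s)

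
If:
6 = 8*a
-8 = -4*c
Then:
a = 3/4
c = 2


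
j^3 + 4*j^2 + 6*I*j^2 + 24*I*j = j*(j + 4)*(j + 6*I)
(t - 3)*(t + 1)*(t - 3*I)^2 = t^4 - 2*t^3 - 6*I*t^3 - 12*t^2 + 12*I*t^2 + 18*t + 18*I*t + 27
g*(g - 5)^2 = g^3 - 10*g^2 + 25*g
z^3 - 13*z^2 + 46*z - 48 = (z - 8)*(z - 3)*(z - 2)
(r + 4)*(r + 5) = r^2 + 9*r + 20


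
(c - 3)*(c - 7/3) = c^2 - 16*c/3 + 7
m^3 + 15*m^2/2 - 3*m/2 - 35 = (m - 2)*(m + 5/2)*(m + 7)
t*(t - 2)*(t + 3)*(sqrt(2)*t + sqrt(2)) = sqrt(2)*t^4 + 2*sqrt(2)*t^3 - 5*sqrt(2)*t^2 - 6*sqrt(2)*t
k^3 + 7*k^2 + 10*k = k*(k + 2)*(k + 5)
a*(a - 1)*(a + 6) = a^3 + 5*a^2 - 6*a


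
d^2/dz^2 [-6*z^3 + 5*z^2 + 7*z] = 10 - 36*z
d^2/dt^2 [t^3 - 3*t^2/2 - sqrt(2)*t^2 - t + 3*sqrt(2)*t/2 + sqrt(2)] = 6*t - 3 - 2*sqrt(2)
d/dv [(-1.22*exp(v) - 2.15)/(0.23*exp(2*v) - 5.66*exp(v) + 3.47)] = (0.2806*exp(2*v) + 0.989*exp(v) - 16.4024)*exp(v)/(0.0529*exp(4*v) - 2.6036*exp(3*v) + 33.6318*exp(2*v) - 39.2804*exp(v) + 12.0409)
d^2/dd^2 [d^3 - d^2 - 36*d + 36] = 6*d - 2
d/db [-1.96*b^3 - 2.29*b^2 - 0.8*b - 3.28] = -5.88*b^2 - 4.58*b - 0.8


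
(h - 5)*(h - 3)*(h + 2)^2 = h^4 - 4*h^3 - 13*h^2 + 28*h + 60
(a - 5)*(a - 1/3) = a^2 - 16*a/3 + 5/3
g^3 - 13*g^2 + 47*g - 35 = (g - 7)*(g - 5)*(g - 1)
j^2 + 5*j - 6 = (j - 1)*(j + 6)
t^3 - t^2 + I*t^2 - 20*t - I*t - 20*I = (t - 5)*(t + 4)*(t + I)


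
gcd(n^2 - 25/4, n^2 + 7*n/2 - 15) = n - 5/2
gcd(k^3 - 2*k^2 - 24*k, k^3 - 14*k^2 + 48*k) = k^2 - 6*k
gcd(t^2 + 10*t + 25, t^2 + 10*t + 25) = t^2 + 10*t + 25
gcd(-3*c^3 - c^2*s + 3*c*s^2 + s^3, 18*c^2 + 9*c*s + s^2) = 3*c + s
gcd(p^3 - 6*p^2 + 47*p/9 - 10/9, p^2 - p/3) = p - 1/3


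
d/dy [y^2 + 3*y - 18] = 2*y + 3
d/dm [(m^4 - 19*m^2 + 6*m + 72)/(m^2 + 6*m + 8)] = 2*m - 6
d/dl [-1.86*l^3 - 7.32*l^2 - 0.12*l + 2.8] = -5.58*l^2 - 14.64*l - 0.12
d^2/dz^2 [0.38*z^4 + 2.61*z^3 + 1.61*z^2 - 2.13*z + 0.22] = 4.56*z^2 + 15.66*z + 3.22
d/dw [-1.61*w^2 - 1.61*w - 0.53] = -3.22*w - 1.61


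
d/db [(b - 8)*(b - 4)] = 2*b - 12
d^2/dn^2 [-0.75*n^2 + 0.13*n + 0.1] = -1.50000000000000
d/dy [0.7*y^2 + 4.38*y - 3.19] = 1.4*y + 4.38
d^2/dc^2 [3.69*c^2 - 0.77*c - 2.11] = 7.38000000000000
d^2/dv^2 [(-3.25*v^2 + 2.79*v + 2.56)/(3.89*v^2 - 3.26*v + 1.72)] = (2.00801799999999*v^3 + 362.899656*v^2 - 306.790296*v + 32.214992)/(58.863869*v^6 - 147.991938*v^5 + 202.105728*v^4 - 165.518024*v^3 + 89.362944*v^2 - 28.933152*v + 5.088448)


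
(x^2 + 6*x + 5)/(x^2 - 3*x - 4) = (x + 5)/(x - 4)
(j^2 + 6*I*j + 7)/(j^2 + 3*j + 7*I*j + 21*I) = (j - I)/(j + 3)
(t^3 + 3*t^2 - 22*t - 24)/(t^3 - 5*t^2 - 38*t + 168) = (t + 1)/(t - 7)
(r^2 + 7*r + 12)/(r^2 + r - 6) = (r + 4)/(r - 2)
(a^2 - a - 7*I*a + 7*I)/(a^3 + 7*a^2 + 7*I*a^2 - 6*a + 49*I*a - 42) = (a^2 - a*(1 + 7*I) + 7*I)/(a^3 + 7*a^2*(1 + I) + a*(-6 + 49*I) - 42)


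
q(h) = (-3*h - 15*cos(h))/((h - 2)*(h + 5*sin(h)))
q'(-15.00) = -0.06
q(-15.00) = 0.18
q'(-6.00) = 0.17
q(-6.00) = 0.10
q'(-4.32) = -37.27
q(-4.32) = -9.86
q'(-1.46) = -0.74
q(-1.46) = 0.12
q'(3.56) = -1.66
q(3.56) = 1.27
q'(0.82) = -1.84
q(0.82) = 2.40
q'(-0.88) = -1.69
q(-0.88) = -0.51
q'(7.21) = 0.44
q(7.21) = -0.52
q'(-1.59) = -0.67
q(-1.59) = 0.21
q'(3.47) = -1.03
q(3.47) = 1.39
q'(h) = (-3*h - 15*cos(h))*(-5*cos(h) - 1)/((h - 2)*(h + 5*sin(h))^2) - (-3*h - 15*cos(h))/((h - 2)^2*(h + 5*sin(h))) + (15*sin(h) - 3)/((h - 2)*(h + 5*sin(h)))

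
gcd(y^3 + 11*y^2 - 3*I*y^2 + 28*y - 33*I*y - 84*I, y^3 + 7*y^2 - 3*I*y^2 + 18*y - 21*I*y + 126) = y + 7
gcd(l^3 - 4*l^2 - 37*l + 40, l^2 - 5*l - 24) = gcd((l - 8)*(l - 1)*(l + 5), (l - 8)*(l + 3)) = l - 8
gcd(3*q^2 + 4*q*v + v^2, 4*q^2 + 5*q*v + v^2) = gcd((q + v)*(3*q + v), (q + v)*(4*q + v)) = q + v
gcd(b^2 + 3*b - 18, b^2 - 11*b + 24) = b - 3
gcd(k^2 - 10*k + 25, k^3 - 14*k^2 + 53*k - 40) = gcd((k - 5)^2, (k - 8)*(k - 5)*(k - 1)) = k - 5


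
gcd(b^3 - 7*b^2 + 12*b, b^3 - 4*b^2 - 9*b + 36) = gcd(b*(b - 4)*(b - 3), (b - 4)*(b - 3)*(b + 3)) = b^2 - 7*b + 12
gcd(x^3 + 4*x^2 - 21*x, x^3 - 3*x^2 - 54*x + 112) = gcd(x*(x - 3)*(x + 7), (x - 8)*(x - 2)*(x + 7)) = x + 7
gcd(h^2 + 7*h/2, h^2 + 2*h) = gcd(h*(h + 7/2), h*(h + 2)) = h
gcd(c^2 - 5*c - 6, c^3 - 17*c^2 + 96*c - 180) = c - 6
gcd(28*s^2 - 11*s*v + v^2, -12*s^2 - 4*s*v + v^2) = 1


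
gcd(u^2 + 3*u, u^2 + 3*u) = u^2 + 3*u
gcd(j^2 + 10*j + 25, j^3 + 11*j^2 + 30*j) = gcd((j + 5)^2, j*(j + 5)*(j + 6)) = j + 5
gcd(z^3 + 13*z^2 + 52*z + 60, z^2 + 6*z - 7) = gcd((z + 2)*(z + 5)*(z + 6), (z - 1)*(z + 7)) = 1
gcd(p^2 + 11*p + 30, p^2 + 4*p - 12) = p + 6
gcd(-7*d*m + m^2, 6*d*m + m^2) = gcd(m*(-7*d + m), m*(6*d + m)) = m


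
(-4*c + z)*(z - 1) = -4*c*z + 4*c + z^2 - z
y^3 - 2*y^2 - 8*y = y*(y - 4)*(y + 2)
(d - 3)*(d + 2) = d^2 - d - 6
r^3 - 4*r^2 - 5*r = r*(r - 5)*(r + 1)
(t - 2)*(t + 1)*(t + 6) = t^3 + 5*t^2 - 8*t - 12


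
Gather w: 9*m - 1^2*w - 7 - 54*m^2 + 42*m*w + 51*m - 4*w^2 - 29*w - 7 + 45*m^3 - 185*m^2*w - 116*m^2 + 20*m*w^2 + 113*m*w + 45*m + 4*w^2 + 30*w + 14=45*m^3 - 170*m^2 + 20*m*w^2 + 105*m + w*(-185*m^2 + 155*m)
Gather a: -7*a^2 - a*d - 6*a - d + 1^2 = -7*a^2 + a*(-d - 6) - d + 1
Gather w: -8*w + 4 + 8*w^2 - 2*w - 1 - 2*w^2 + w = 6*w^2 - 9*w + 3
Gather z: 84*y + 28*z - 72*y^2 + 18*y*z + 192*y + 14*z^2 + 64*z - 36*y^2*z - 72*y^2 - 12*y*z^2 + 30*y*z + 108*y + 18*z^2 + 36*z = -144*y^2 + 384*y + z^2*(32 - 12*y) + z*(-36*y^2 + 48*y + 128)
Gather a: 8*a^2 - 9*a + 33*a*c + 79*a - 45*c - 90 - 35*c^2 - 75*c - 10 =8*a^2 + a*(33*c + 70) - 35*c^2 - 120*c - 100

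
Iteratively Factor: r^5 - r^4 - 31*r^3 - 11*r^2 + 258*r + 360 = (r - 4)*(r^4 + 3*r^3 - 19*r^2 - 87*r - 90) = (r - 5)*(r - 4)*(r^3 + 8*r^2 + 21*r + 18) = (r - 5)*(r - 4)*(r + 3)*(r^2 + 5*r + 6) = (r - 5)*(r - 4)*(r + 2)*(r + 3)*(r + 3)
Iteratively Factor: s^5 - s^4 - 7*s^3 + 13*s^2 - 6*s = (s)*(s^4 - s^3 - 7*s^2 + 13*s - 6) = s*(s - 1)*(s^3 - 7*s + 6) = s*(s - 1)^2*(s^2 + s - 6) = s*(s - 2)*(s - 1)^2*(s + 3)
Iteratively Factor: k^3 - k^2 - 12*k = (k - 4)*(k^2 + 3*k) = (k - 4)*(k + 3)*(k)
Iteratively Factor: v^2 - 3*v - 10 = (v + 2)*(v - 5)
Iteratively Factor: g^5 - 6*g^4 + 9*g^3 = (g - 3)*(g^4 - 3*g^3) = g*(g - 3)*(g^3 - 3*g^2) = g^2*(g - 3)*(g^2 - 3*g) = g^2*(g - 3)^2*(g)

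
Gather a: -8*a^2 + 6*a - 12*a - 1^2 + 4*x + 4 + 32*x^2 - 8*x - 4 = -8*a^2 - 6*a + 32*x^2 - 4*x - 1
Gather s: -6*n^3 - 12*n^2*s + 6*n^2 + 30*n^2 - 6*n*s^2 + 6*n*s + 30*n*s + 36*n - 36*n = -6*n^3 + 36*n^2 - 6*n*s^2 + s*(-12*n^2 + 36*n)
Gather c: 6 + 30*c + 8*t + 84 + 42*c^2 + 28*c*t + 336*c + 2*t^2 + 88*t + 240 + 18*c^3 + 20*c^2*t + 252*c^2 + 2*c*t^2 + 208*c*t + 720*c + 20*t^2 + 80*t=18*c^3 + c^2*(20*t + 294) + c*(2*t^2 + 236*t + 1086) + 22*t^2 + 176*t + 330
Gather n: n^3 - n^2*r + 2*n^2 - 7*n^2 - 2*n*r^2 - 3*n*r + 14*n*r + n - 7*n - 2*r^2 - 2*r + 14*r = n^3 + n^2*(-r - 5) + n*(-2*r^2 + 11*r - 6) - 2*r^2 + 12*r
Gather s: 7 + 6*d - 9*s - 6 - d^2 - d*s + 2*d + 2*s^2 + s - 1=-d^2 + 8*d + 2*s^2 + s*(-d - 8)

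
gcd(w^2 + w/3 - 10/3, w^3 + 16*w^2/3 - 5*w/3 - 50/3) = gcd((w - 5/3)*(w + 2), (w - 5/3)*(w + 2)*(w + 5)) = w^2 + w/3 - 10/3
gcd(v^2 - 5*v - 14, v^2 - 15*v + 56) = v - 7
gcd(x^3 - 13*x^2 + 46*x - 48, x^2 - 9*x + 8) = x - 8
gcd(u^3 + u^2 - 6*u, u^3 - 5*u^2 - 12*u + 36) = u^2 + u - 6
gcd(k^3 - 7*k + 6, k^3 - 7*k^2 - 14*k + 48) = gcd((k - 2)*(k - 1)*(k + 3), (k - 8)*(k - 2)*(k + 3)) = k^2 + k - 6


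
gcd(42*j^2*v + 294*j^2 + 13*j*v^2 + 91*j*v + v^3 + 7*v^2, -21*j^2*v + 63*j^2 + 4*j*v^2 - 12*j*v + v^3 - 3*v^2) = 7*j + v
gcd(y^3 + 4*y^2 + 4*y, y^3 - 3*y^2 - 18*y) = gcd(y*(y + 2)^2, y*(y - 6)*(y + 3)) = y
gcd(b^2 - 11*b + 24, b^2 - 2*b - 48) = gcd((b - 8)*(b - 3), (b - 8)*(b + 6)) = b - 8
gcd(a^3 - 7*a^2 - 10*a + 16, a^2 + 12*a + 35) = 1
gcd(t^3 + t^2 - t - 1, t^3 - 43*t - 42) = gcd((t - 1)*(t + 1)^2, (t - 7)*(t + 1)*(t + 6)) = t + 1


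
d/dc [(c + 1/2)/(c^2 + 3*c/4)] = 2*(-8*c^2 - 8*c - 3)/(c^2*(16*c^2 + 24*c + 9))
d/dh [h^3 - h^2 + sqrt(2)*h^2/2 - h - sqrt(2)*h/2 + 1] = 3*h^2 - 2*h + sqrt(2)*h - 1 - sqrt(2)/2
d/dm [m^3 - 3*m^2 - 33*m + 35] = 3*m^2 - 6*m - 33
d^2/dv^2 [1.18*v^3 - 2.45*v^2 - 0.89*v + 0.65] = 7.08*v - 4.9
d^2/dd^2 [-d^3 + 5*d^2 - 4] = 10 - 6*d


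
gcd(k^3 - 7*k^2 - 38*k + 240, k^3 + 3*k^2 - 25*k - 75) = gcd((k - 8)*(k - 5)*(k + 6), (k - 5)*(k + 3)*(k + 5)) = k - 5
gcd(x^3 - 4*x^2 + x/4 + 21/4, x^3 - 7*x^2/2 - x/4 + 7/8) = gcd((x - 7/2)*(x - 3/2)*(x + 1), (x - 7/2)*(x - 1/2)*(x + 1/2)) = x - 7/2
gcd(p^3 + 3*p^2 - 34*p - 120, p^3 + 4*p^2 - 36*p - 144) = p^2 - 2*p - 24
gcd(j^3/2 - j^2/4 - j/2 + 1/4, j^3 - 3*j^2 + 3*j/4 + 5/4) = j - 1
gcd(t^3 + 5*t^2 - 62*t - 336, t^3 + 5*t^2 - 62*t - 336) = t^3 + 5*t^2 - 62*t - 336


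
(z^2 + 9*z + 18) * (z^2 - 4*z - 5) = z^4 + 5*z^3 - 23*z^2 - 117*z - 90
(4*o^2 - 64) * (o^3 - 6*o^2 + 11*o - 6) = 4*o^5 - 24*o^4 - 20*o^3 + 360*o^2 - 704*o + 384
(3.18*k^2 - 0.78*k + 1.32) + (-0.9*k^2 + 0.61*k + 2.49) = 2.28*k^2 - 0.17*k + 3.81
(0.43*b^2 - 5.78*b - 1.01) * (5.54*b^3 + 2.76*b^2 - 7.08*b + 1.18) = 2.3822*b^5 - 30.8344*b^4 - 24.5926*b^3 + 38.6422*b^2 + 0.3304*b - 1.1918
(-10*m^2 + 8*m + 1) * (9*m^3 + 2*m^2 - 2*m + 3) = -90*m^5 + 52*m^4 + 45*m^3 - 44*m^2 + 22*m + 3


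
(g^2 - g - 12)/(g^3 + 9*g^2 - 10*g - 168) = (g + 3)/(g^2 + 13*g + 42)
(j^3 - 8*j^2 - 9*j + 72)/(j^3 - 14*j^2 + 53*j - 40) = (j^2 - 9)/(j^2 - 6*j + 5)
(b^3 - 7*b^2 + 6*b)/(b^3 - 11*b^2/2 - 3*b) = 2*(b - 1)/(2*b + 1)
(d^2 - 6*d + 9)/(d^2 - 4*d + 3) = (d - 3)/(d - 1)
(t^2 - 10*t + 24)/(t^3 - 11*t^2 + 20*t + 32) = (t - 6)/(t^2 - 7*t - 8)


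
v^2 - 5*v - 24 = (v - 8)*(v + 3)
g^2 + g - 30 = (g - 5)*(g + 6)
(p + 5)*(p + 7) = p^2 + 12*p + 35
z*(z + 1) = z^2 + z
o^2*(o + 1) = o^3 + o^2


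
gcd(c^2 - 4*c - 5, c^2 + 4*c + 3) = c + 1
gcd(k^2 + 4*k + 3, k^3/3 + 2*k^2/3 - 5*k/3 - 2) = k^2 + 4*k + 3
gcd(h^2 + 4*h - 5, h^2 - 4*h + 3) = h - 1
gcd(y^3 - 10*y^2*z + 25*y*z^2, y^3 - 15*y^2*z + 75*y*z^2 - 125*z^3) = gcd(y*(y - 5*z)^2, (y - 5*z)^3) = y^2 - 10*y*z + 25*z^2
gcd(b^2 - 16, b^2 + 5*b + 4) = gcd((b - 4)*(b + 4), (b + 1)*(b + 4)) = b + 4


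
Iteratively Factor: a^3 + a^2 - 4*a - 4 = (a + 1)*(a^2 - 4) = (a - 2)*(a + 1)*(a + 2)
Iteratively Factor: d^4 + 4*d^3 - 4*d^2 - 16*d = (d)*(d^3 + 4*d^2 - 4*d - 16) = d*(d + 4)*(d^2 - 4) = d*(d + 2)*(d + 4)*(d - 2)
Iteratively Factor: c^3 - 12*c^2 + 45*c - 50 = (c - 5)*(c^2 - 7*c + 10) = (c - 5)^2*(c - 2)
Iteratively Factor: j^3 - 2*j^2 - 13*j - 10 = (j - 5)*(j^2 + 3*j + 2) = (j - 5)*(j + 1)*(j + 2)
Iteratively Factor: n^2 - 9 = (n - 3)*(n + 3)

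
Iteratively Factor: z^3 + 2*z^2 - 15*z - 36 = (z - 4)*(z^2 + 6*z + 9) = (z - 4)*(z + 3)*(z + 3)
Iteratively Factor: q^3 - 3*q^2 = (q)*(q^2 - 3*q) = q^2*(q - 3)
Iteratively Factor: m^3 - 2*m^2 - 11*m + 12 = (m - 1)*(m^2 - m - 12) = (m - 1)*(m + 3)*(m - 4)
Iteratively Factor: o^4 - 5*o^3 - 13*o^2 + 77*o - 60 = (o - 1)*(o^3 - 4*o^2 - 17*o + 60) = (o - 3)*(o - 1)*(o^2 - o - 20) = (o - 5)*(o - 3)*(o - 1)*(o + 4)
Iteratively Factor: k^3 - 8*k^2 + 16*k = (k)*(k^2 - 8*k + 16) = k*(k - 4)*(k - 4)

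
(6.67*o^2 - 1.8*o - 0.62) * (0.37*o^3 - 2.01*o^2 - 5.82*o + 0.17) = 2.4679*o^5 - 14.0727*o^4 - 35.4308*o^3 + 12.8561*o^2 + 3.3024*o - 0.1054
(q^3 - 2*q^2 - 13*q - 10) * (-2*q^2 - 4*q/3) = -2*q^5 + 8*q^4/3 + 86*q^3/3 + 112*q^2/3 + 40*q/3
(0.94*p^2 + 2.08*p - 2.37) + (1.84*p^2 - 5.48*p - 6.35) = 2.78*p^2 - 3.4*p - 8.72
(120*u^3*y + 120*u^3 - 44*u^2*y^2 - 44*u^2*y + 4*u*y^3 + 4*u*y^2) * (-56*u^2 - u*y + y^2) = -6720*u^5*y - 6720*u^5 + 2344*u^4*y^2 + 2344*u^4*y - 60*u^3*y^3 - 60*u^3*y^2 - 48*u^2*y^4 - 48*u^2*y^3 + 4*u*y^5 + 4*u*y^4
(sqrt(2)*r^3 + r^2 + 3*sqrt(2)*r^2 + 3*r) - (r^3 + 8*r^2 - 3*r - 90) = -r^3 + sqrt(2)*r^3 - 7*r^2 + 3*sqrt(2)*r^2 + 6*r + 90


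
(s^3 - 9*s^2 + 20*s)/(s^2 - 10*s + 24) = s*(s - 5)/(s - 6)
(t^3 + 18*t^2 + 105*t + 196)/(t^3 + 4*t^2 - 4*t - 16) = (t^2 + 14*t + 49)/(t^2 - 4)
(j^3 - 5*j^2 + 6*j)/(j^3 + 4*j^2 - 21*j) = (j - 2)/(j + 7)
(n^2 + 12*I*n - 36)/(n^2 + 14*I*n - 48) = (n + 6*I)/(n + 8*I)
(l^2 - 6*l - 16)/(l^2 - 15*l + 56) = (l + 2)/(l - 7)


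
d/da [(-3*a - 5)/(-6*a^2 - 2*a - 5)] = (-18*a^2 - 60*a + 5)/(36*a^4 + 24*a^3 + 64*a^2 + 20*a + 25)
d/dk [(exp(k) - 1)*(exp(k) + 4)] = (2*exp(k) + 3)*exp(k)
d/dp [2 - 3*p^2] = -6*p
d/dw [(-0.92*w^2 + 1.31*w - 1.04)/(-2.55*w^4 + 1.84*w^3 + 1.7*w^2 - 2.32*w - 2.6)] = (-4.692*w^5 + 11.7143*w^4 - 15.4288*w^3 + 5.6482*w^2 + 8.32*w - 5.8188)/(6.5025*w^8 - 9.384*w^7 - 5.2844*w^6 + 18.088*w^5 + 7.6124*w^4 - 17.456*w^3 - 3.4576*w^2 + 12.064*w + 6.76)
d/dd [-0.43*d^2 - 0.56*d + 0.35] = -0.86*d - 0.56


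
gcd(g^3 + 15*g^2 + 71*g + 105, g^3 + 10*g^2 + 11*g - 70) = g^2 + 12*g + 35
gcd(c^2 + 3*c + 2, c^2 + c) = c + 1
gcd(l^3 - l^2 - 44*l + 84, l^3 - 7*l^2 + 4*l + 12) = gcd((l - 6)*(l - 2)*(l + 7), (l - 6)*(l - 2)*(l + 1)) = l^2 - 8*l + 12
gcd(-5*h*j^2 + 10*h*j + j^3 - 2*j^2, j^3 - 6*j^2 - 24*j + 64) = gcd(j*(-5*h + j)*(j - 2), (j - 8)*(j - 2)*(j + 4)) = j - 2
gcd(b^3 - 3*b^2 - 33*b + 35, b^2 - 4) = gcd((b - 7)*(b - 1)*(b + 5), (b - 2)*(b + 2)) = 1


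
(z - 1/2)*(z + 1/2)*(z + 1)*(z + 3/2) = z^4 + 5*z^3/2 + 5*z^2/4 - 5*z/8 - 3/8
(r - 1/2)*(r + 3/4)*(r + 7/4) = r^3 + 2*r^2 + r/16 - 21/32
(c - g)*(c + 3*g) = c^2 + 2*c*g - 3*g^2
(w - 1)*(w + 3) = w^2 + 2*w - 3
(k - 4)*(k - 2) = k^2 - 6*k + 8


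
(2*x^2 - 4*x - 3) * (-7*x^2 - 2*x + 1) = -14*x^4 + 24*x^3 + 31*x^2 + 2*x - 3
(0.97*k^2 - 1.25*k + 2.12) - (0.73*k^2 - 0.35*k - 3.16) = 0.24*k^2 - 0.9*k + 5.28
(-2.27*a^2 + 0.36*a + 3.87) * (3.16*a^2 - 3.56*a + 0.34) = -7.1732*a^4 + 9.2188*a^3 + 10.1758*a^2 - 13.6548*a + 1.3158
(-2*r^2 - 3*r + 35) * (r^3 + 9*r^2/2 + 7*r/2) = -2*r^5 - 12*r^4 + 29*r^3/2 + 147*r^2 + 245*r/2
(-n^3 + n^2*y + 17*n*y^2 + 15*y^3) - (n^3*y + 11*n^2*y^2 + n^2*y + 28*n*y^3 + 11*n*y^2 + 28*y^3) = -n^3*y - n^3 - 11*n^2*y^2 - 28*n*y^3 + 6*n*y^2 - 13*y^3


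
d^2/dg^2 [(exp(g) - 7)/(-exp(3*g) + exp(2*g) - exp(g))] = (-4*exp(5*g) + 66*exp(4*g) - 74*exp(3*g) + 41*exp(2*g) - 21*exp(g) + 7)*exp(-g)/(exp(6*g) - 3*exp(5*g) + 6*exp(4*g) - 7*exp(3*g) + 6*exp(2*g) - 3*exp(g) + 1)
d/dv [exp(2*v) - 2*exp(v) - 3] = 2*(exp(v) - 1)*exp(v)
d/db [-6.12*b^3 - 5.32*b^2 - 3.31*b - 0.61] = -18.36*b^2 - 10.64*b - 3.31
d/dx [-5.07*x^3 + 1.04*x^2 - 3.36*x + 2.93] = -15.21*x^2 + 2.08*x - 3.36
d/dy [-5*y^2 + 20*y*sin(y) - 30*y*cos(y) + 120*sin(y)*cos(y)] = 30*y*sin(y) + 20*y*cos(y) - 10*y + 20*sin(y) - 30*cos(y) + 120*cos(2*y)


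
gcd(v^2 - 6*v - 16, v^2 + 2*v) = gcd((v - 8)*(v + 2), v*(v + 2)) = v + 2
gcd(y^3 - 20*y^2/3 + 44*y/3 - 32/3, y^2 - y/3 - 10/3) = y - 2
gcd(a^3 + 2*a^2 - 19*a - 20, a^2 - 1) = a + 1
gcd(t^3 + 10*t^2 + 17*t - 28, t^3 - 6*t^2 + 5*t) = t - 1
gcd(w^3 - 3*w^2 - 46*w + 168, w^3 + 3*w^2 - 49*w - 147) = w + 7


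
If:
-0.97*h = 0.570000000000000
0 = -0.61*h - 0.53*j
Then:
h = -0.59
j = 0.68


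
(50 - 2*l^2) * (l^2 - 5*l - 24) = -2*l^4 + 10*l^3 + 98*l^2 - 250*l - 1200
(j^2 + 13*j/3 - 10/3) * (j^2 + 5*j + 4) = j^4 + 28*j^3/3 + 67*j^2/3 + 2*j/3 - 40/3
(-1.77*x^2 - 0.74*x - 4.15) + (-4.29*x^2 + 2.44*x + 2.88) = -6.06*x^2 + 1.7*x - 1.27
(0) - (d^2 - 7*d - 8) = -d^2 + 7*d + 8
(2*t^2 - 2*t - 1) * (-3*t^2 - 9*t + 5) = -6*t^4 - 12*t^3 + 31*t^2 - t - 5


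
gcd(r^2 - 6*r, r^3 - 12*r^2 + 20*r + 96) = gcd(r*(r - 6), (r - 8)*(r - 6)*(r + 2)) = r - 6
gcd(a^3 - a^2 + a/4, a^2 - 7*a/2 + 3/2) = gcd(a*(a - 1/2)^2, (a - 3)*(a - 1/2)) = a - 1/2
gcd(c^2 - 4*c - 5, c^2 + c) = c + 1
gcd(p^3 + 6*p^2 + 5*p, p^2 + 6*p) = p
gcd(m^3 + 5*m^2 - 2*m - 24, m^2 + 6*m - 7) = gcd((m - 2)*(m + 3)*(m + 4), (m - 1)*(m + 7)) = 1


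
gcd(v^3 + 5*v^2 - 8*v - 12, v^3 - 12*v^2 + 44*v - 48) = v - 2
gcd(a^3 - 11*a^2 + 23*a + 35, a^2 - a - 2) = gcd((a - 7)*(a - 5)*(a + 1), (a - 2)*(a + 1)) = a + 1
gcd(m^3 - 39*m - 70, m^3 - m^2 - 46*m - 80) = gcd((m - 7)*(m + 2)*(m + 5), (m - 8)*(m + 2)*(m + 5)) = m^2 + 7*m + 10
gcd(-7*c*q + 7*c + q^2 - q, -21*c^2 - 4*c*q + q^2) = -7*c + q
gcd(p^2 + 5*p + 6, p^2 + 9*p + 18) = p + 3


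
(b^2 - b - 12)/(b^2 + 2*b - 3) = (b - 4)/(b - 1)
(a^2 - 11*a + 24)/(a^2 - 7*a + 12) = (a - 8)/(a - 4)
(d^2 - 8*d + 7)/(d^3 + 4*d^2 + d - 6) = (d - 7)/(d^2 + 5*d + 6)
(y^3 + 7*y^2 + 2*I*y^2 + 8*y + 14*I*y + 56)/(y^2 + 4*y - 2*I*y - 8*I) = (y^2 + y*(7 + 4*I) + 28*I)/(y + 4)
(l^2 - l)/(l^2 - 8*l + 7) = l/(l - 7)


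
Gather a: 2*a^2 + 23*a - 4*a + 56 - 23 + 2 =2*a^2 + 19*a + 35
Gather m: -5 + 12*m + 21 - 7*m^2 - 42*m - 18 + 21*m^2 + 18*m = 14*m^2 - 12*m - 2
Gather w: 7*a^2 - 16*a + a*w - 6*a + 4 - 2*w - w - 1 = 7*a^2 - 22*a + w*(a - 3) + 3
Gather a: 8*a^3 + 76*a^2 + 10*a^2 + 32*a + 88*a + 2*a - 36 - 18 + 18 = 8*a^3 + 86*a^2 + 122*a - 36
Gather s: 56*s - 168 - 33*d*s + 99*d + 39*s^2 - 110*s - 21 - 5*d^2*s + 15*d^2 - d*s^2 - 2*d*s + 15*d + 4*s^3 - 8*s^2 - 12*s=15*d^2 + 114*d + 4*s^3 + s^2*(31 - d) + s*(-5*d^2 - 35*d - 66) - 189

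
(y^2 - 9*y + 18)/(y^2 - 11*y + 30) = (y - 3)/(y - 5)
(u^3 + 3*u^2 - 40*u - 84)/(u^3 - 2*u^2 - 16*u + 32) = (u^3 + 3*u^2 - 40*u - 84)/(u^3 - 2*u^2 - 16*u + 32)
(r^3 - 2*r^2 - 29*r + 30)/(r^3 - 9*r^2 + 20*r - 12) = (r + 5)/(r - 2)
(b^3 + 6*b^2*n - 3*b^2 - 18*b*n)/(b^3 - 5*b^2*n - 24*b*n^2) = (-b^2 - 6*b*n + 3*b + 18*n)/(-b^2 + 5*b*n + 24*n^2)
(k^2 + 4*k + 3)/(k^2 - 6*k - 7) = (k + 3)/(k - 7)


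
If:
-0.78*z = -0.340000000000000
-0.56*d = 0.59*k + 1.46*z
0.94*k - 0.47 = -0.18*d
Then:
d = -2.08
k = 0.90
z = 0.44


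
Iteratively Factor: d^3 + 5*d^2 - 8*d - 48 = (d - 3)*(d^2 + 8*d + 16) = (d - 3)*(d + 4)*(d + 4)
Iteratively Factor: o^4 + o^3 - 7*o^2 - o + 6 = (o - 2)*(o^3 + 3*o^2 - o - 3) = (o - 2)*(o - 1)*(o^2 + 4*o + 3) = (o - 2)*(o - 1)*(o + 3)*(o + 1)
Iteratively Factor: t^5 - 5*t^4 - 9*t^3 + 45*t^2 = (t)*(t^4 - 5*t^3 - 9*t^2 + 45*t) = t^2*(t^3 - 5*t^2 - 9*t + 45) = t^2*(t - 3)*(t^2 - 2*t - 15) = t^2*(t - 3)*(t + 3)*(t - 5)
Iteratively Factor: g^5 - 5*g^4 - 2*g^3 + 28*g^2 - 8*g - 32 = (g - 4)*(g^4 - g^3 - 6*g^2 + 4*g + 8) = (g - 4)*(g - 2)*(g^3 + g^2 - 4*g - 4) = (g - 4)*(g - 2)*(g + 1)*(g^2 - 4) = (g - 4)*(g - 2)^2*(g + 1)*(g + 2)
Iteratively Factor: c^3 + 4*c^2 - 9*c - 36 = (c + 4)*(c^2 - 9) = (c - 3)*(c + 4)*(c + 3)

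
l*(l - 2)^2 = l^3 - 4*l^2 + 4*l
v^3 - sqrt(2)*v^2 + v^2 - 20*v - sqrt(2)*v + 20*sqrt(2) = (v - 4)*(v + 5)*(v - sqrt(2))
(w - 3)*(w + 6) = w^2 + 3*w - 18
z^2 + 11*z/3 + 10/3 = (z + 5/3)*(z + 2)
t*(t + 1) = t^2 + t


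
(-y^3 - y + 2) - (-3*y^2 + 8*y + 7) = -y^3 + 3*y^2 - 9*y - 5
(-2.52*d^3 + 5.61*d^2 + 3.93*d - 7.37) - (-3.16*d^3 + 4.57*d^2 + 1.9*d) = 0.64*d^3 + 1.04*d^2 + 2.03*d - 7.37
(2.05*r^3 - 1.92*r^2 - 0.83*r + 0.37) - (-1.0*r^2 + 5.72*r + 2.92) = 2.05*r^3 - 0.92*r^2 - 6.55*r - 2.55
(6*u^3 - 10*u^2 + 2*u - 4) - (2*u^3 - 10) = 4*u^3 - 10*u^2 + 2*u + 6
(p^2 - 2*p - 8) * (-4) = -4*p^2 + 8*p + 32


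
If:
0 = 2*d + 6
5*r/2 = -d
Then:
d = -3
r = 6/5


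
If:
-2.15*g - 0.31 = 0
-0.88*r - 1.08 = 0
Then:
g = -0.14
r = -1.23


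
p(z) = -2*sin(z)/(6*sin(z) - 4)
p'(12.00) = 0.13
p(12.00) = -0.15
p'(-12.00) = 11.08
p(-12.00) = 1.37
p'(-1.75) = -0.01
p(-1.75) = -0.20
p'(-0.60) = 0.12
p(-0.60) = -0.15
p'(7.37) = 2.17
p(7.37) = -1.35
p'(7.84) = 0.03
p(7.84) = -1.00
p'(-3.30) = -0.85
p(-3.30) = 0.10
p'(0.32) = 1.70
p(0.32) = 0.30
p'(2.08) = -2.54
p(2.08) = -1.41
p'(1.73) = -0.34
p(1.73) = -1.03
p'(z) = -2*cos(z)/(6*sin(z) - 4) + 12*sin(z)*cos(z)/(6*sin(z) - 4)^2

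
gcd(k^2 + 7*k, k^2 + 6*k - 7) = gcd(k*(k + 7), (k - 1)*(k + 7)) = k + 7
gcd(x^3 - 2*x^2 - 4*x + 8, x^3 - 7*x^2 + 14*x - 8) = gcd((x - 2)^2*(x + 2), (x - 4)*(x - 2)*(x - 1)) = x - 2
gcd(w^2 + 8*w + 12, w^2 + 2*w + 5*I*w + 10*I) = w + 2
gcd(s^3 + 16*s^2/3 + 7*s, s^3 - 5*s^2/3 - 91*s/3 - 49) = s^2 + 16*s/3 + 7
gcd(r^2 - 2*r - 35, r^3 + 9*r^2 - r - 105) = r + 5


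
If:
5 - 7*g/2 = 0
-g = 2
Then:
No Solution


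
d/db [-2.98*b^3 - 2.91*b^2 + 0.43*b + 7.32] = -8.94*b^2 - 5.82*b + 0.43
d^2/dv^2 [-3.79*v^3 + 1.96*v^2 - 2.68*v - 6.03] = 3.92 - 22.74*v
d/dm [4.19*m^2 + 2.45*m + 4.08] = 8.38*m + 2.45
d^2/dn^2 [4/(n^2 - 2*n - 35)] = 8*(n^2 - 2*n - 4*(n - 1)^2 - 35)/(-n^2 + 2*n + 35)^3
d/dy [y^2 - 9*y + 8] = 2*y - 9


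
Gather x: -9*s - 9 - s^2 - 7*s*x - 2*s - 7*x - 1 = -s^2 - 11*s + x*(-7*s - 7) - 10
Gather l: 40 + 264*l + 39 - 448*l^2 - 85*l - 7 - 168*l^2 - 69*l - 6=-616*l^2 + 110*l + 66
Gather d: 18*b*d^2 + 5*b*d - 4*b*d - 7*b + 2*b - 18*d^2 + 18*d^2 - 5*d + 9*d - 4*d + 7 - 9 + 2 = 18*b*d^2 + b*d - 5*b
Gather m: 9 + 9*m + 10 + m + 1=10*m + 20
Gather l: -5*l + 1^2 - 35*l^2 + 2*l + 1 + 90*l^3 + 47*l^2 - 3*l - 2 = 90*l^3 + 12*l^2 - 6*l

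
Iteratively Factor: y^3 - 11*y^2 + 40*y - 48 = (y - 4)*(y^2 - 7*y + 12) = (y - 4)^2*(y - 3)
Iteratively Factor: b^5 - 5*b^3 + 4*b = (b + 1)*(b^4 - b^3 - 4*b^2 + 4*b) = (b - 1)*(b + 1)*(b^3 - 4*b) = (b - 2)*(b - 1)*(b + 1)*(b^2 + 2*b) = (b - 2)*(b - 1)*(b + 1)*(b + 2)*(b)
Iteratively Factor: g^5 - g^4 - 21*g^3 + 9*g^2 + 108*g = (g - 3)*(g^4 + 2*g^3 - 15*g^2 - 36*g) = (g - 3)*(g + 3)*(g^3 - g^2 - 12*g) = (g - 3)*(g + 3)^2*(g^2 - 4*g) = g*(g - 3)*(g + 3)^2*(g - 4)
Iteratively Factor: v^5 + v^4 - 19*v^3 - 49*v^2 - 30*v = (v + 1)*(v^4 - 19*v^2 - 30*v) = (v + 1)*(v + 2)*(v^3 - 2*v^2 - 15*v) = v*(v + 1)*(v + 2)*(v^2 - 2*v - 15) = v*(v + 1)*(v + 2)*(v + 3)*(v - 5)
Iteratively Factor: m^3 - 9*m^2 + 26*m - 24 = (m - 3)*(m^2 - 6*m + 8) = (m - 4)*(m - 3)*(m - 2)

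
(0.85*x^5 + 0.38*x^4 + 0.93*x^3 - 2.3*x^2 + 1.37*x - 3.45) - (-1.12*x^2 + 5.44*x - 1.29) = 0.85*x^5 + 0.38*x^4 + 0.93*x^3 - 1.18*x^2 - 4.07*x - 2.16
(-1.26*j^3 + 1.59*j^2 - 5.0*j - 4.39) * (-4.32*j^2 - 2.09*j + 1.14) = 5.4432*j^5 - 4.2354*j^4 + 16.8405*j^3 + 31.2274*j^2 + 3.4751*j - 5.0046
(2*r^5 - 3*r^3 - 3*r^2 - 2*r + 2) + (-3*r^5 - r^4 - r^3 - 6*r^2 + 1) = -r^5 - r^4 - 4*r^3 - 9*r^2 - 2*r + 3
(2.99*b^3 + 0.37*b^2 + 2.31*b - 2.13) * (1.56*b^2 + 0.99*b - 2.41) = 4.6644*b^5 + 3.5373*b^4 - 3.236*b^3 - 1.9276*b^2 - 7.6758*b + 5.1333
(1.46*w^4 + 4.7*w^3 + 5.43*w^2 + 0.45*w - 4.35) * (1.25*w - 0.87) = 1.825*w^5 + 4.6048*w^4 + 2.6985*w^3 - 4.1616*w^2 - 5.829*w + 3.7845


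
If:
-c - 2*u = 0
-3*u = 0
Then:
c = 0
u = 0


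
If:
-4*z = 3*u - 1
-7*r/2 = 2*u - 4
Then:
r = 16*z/21 + 20/21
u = 1/3 - 4*z/3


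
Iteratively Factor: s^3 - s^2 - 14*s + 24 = (s - 3)*(s^2 + 2*s - 8) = (s - 3)*(s - 2)*(s + 4)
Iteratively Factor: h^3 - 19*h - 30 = (h - 5)*(h^2 + 5*h + 6) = (h - 5)*(h + 3)*(h + 2)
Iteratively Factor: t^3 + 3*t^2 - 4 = (t + 2)*(t^2 + t - 2) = (t + 2)^2*(t - 1)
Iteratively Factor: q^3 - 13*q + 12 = (q + 4)*(q^2 - 4*q + 3) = (q - 3)*(q + 4)*(q - 1)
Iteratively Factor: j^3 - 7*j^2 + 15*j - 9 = (j - 1)*(j^2 - 6*j + 9) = (j - 3)*(j - 1)*(j - 3)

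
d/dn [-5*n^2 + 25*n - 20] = 25 - 10*n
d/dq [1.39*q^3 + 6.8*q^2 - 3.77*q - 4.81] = 4.17*q^2 + 13.6*q - 3.77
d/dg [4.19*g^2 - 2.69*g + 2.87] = 8.38*g - 2.69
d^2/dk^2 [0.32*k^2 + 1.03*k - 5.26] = 0.640000000000000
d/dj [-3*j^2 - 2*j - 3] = -6*j - 2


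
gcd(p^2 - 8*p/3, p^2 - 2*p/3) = p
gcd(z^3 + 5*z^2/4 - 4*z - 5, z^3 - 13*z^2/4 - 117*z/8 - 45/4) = z + 5/4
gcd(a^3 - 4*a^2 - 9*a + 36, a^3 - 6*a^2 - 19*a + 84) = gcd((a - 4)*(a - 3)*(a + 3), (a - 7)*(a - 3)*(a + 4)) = a - 3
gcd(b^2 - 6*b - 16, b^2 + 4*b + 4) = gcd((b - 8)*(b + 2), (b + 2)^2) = b + 2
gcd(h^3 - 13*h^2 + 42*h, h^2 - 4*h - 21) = h - 7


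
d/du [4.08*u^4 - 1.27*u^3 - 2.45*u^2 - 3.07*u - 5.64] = 16.32*u^3 - 3.81*u^2 - 4.9*u - 3.07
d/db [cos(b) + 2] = -sin(b)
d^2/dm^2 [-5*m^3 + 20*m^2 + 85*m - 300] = 40 - 30*m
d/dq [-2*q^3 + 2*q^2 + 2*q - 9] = -6*q^2 + 4*q + 2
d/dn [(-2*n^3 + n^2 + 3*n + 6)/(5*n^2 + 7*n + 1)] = (-10*n^4 - 28*n^3 - 14*n^2 - 58*n - 39)/(25*n^4 + 70*n^3 + 59*n^2 + 14*n + 1)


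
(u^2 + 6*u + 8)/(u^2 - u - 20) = (u + 2)/(u - 5)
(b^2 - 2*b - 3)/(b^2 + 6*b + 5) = (b - 3)/(b + 5)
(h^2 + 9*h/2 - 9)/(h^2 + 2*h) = (h^2 + 9*h/2 - 9)/(h*(h + 2))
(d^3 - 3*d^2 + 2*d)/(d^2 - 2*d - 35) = d*(-d^2 + 3*d - 2)/(-d^2 + 2*d + 35)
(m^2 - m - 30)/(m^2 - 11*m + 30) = (m + 5)/(m - 5)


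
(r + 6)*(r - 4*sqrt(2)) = r^2 - 4*sqrt(2)*r + 6*r - 24*sqrt(2)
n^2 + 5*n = n*(n + 5)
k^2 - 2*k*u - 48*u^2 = (k - 8*u)*(k + 6*u)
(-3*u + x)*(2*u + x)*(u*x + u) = -6*u^3*x - 6*u^3 - u^2*x^2 - u^2*x + u*x^3 + u*x^2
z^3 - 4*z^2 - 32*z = z*(z - 8)*(z + 4)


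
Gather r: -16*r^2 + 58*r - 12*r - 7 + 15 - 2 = -16*r^2 + 46*r + 6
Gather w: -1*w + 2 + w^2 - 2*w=w^2 - 3*w + 2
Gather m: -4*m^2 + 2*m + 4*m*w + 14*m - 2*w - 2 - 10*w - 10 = -4*m^2 + m*(4*w + 16) - 12*w - 12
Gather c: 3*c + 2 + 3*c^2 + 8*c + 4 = 3*c^2 + 11*c + 6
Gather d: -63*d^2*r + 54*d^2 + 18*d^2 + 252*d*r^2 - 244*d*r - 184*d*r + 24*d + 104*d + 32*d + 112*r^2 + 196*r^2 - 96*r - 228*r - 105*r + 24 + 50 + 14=d^2*(72 - 63*r) + d*(252*r^2 - 428*r + 160) + 308*r^2 - 429*r + 88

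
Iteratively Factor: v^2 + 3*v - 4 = (v - 1)*(v + 4)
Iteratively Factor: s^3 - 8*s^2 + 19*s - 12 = (s - 1)*(s^2 - 7*s + 12) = (s - 4)*(s - 1)*(s - 3)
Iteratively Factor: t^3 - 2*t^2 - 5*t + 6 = (t - 1)*(t^2 - t - 6) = (t - 1)*(t + 2)*(t - 3)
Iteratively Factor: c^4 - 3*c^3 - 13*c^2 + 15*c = (c - 5)*(c^3 + 2*c^2 - 3*c) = (c - 5)*(c - 1)*(c^2 + 3*c) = c*(c - 5)*(c - 1)*(c + 3)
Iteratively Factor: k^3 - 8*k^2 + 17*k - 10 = (k - 2)*(k^2 - 6*k + 5) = (k - 2)*(k - 1)*(k - 5)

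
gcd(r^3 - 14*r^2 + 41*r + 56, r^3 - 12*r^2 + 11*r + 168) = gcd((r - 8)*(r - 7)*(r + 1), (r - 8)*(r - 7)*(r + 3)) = r^2 - 15*r + 56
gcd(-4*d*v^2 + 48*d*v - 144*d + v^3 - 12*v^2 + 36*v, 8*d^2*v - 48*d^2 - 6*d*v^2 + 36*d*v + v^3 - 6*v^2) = -4*d*v + 24*d + v^2 - 6*v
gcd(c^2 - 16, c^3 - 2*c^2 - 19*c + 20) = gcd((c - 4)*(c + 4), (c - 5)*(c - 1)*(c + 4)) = c + 4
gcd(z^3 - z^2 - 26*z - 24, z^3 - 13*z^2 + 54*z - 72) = z - 6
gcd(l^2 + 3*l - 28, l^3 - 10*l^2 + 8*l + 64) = l - 4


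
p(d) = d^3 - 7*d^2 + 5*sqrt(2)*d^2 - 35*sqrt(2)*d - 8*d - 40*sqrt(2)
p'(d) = 3*d^2 - 14*d + 10*sqrt(2)*d - 35*sqrt(2) - 8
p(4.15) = -222.49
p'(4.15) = -5.24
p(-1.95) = 48.41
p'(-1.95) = -46.37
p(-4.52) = 112.43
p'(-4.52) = 3.15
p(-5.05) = 106.82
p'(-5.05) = 18.29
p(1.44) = -136.23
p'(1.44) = -51.07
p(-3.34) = 99.01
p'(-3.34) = -24.51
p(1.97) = -161.92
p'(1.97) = -45.57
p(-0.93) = -3.84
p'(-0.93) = -55.03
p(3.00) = -201.42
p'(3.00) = -30.07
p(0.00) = -56.57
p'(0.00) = -57.50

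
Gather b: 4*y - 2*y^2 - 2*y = -2*y^2 + 2*y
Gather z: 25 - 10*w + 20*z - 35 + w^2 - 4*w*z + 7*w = w^2 - 3*w + z*(20 - 4*w) - 10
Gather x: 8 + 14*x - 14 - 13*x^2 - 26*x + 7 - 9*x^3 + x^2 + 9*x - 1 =-9*x^3 - 12*x^2 - 3*x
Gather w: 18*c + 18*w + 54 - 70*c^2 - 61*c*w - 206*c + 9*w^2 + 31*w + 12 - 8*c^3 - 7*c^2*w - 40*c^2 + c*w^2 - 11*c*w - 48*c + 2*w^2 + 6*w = -8*c^3 - 110*c^2 - 236*c + w^2*(c + 11) + w*(-7*c^2 - 72*c + 55) + 66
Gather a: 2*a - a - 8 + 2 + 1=a - 5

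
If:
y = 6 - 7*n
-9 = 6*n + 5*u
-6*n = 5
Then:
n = -5/6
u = -4/5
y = 71/6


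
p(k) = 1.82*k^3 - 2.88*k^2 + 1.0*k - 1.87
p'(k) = 5.46*k^2 - 5.76*k + 1.0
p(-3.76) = -143.09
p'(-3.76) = 99.85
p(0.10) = -1.80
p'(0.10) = 0.48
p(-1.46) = -15.13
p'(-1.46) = 21.05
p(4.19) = 85.64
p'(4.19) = 72.72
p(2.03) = 3.52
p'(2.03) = 11.81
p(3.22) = 32.25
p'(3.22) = 39.06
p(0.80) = -1.98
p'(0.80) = -0.11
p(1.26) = -1.54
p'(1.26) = 2.41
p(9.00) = 1100.63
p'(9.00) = 391.42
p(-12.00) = -3573.55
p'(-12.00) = 856.36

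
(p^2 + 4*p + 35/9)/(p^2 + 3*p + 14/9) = (3*p + 5)/(3*p + 2)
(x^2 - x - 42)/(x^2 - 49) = (x + 6)/(x + 7)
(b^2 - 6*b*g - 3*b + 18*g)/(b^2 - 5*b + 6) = (b - 6*g)/(b - 2)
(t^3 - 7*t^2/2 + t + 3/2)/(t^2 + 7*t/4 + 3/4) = 2*(2*t^3 - 7*t^2 + 2*t + 3)/(4*t^2 + 7*t + 3)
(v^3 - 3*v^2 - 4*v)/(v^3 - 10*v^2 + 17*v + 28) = v/(v - 7)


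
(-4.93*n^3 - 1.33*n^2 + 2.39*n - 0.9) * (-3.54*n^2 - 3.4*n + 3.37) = 17.4522*n^5 + 21.4702*n^4 - 20.5527*n^3 - 9.4221*n^2 + 11.1143*n - 3.033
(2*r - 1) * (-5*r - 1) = -10*r^2 + 3*r + 1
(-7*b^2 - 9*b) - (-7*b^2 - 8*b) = -b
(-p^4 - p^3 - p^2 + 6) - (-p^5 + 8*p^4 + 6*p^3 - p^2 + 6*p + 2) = p^5 - 9*p^4 - 7*p^3 - 6*p + 4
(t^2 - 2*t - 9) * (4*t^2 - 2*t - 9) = 4*t^4 - 10*t^3 - 41*t^2 + 36*t + 81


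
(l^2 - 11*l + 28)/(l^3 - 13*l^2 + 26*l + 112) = (l - 4)/(l^2 - 6*l - 16)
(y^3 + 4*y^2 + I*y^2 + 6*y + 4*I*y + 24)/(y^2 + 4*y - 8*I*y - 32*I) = (y^2 + I*y + 6)/(y - 8*I)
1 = 1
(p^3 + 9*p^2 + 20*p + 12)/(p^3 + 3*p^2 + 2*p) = (p + 6)/p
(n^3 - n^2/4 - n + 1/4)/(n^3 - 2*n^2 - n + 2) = (n - 1/4)/(n - 2)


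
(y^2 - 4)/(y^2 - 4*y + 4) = (y + 2)/(y - 2)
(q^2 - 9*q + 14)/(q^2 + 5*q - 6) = (q^2 - 9*q + 14)/(q^2 + 5*q - 6)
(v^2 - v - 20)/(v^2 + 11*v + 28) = (v - 5)/(v + 7)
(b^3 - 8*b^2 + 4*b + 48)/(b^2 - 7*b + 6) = (b^2 - 2*b - 8)/(b - 1)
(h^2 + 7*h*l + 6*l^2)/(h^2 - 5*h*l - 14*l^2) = (h^2 + 7*h*l + 6*l^2)/(h^2 - 5*h*l - 14*l^2)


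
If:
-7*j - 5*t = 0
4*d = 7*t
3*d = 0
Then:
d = 0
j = 0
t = 0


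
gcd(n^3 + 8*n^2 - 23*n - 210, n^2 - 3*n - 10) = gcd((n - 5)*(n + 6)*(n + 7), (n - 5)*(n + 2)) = n - 5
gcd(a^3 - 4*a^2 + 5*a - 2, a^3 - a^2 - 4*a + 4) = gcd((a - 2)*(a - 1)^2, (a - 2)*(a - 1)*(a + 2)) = a^2 - 3*a + 2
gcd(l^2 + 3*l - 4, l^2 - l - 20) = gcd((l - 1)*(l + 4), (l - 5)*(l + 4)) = l + 4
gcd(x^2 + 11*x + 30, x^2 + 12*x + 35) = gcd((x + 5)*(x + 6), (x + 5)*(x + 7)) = x + 5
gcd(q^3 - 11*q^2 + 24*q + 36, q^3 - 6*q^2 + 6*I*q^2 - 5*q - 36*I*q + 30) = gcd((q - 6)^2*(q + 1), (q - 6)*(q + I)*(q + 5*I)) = q - 6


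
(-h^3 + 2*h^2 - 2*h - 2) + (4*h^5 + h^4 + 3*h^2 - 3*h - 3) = 4*h^5 + h^4 - h^3 + 5*h^2 - 5*h - 5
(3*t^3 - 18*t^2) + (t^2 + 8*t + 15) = 3*t^3 - 17*t^2 + 8*t + 15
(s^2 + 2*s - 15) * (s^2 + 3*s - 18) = s^4 + 5*s^3 - 27*s^2 - 81*s + 270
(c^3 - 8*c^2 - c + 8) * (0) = 0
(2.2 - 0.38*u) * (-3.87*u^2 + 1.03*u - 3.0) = 1.4706*u^3 - 8.9054*u^2 + 3.406*u - 6.6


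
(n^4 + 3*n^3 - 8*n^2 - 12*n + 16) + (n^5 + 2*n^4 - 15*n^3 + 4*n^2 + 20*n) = n^5 + 3*n^4 - 12*n^3 - 4*n^2 + 8*n + 16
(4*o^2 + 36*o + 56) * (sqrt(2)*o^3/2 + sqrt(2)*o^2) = 2*sqrt(2)*o^5 + 22*sqrt(2)*o^4 + 64*sqrt(2)*o^3 + 56*sqrt(2)*o^2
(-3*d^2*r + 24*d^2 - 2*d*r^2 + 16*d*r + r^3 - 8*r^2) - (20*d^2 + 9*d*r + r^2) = -3*d^2*r + 4*d^2 - 2*d*r^2 + 7*d*r + r^3 - 9*r^2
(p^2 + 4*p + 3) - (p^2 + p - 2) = 3*p + 5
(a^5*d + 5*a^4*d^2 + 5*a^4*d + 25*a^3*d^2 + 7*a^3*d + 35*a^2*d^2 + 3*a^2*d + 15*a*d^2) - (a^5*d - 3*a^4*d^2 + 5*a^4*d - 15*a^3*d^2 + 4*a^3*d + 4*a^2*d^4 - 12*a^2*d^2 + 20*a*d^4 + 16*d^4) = 8*a^4*d^2 + 40*a^3*d^2 + 3*a^3*d - 4*a^2*d^4 + 47*a^2*d^2 + 3*a^2*d - 20*a*d^4 + 15*a*d^2 - 16*d^4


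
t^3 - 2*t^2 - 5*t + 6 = (t - 3)*(t - 1)*(t + 2)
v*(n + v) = n*v + v^2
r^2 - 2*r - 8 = (r - 4)*(r + 2)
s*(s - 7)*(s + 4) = s^3 - 3*s^2 - 28*s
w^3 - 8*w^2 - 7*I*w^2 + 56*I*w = w*(w - 8)*(w - 7*I)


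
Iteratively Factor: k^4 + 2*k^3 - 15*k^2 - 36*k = (k + 3)*(k^3 - k^2 - 12*k) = k*(k + 3)*(k^2 - k - 12) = k*(k - 4)*(k + 3)*(k + 3)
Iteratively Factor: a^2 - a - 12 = (a - 4)*(a + 3)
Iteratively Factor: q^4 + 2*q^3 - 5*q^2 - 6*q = (q - 2)*(q^3 + 4*q^2 + 3*q) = q*(q - 2)*(q^2 + 4*q + 3) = q*(q - 2)*(q + 1)*(q + 3)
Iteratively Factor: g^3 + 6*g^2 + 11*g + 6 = (g + 3)*(g^2 + 3*g + 2) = (g + 1)*(g + 3)*(g + 2)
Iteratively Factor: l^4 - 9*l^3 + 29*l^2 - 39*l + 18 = (l - 3)*(l^3 - 6*l^2 + 11*l - 6) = (l - 3)^2*(l^2 - 3*l + 2) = (l - 3)^2*(l - 1)*(l - 2)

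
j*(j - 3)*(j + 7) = j^3 + 4*j^2 - 21*j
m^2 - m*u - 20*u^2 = (m - 5*u)*(m + 4*u)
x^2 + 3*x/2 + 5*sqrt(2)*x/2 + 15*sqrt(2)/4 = (x + 3/2)*(x + 5*sqrt(2)/2)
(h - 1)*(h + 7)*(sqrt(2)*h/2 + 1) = sqrt(2)*h^3/2 + h^2 + 3*sqrt(2)*h^2 - 7*sqrt(2)*h/2 + 6*h - 7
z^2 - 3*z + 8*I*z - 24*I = (z - 3)*(z + 8*I)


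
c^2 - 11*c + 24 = (c - 8)*(c - 3)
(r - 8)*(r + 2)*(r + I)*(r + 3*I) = r^4 - 6*r^3 + 4*I*r^3 - 19*r^2 - 24*I*r^2 + 18*r - 64*I*r + 48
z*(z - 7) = z^2 - 7*z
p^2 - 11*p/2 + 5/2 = (p - 5)*(p - 1/2)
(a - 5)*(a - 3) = a^2 - 8*a + 15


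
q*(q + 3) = q^2 + 3*q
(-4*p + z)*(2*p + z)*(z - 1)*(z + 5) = -8*p^2*z^2 - 32*p^2*z + 40*p^2 - 2*p*z^3 - 8*p*z^2 + 10*p*z + z^4 + 4*z^3 - 5*z^2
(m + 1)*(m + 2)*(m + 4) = m^3 + 7*m^2 + 14*m + 8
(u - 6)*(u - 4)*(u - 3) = u^3 - 13*u^2 + 54*u - 72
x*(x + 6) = x^2 + 6*x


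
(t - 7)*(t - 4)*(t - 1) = t^3 - 12*t^2 + 39*t - 28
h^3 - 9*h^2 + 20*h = h*(h - 5)*(h - 4)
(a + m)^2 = a^2 + 2*a*m + m^2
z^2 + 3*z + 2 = (z + 1)*(z + 2)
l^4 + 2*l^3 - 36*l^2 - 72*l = l*(l - 6)*(l + 2)*(l + 6)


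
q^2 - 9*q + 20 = (q - 5)*(q - 4)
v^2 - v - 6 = (v - 3)*(v + 2)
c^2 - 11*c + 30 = (c - 6)*(c - 5)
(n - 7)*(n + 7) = n^2 - 49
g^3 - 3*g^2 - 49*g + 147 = (g - 7)*(g - 3)*(g + 7)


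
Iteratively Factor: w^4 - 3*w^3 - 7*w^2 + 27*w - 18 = (w - 2)*(w^3 - w^2 - 9*w + 9) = (w - 3)*(w - 2)*(w^2 + 2*w - 3) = (w - 3)*(w - 2)*(w + 3)*(w - 1)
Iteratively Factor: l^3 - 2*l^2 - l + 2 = (l + 1)*(l^2 - 3*l + 2) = (l - 2)*(l + 1)*(l - 1)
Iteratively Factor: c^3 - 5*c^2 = (c)*(c^2 - 5*c) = c*(c - 5)*(c)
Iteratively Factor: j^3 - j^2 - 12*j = (j - 4)*(j^2 + 3*j) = j*(j - 4)*(j + 3)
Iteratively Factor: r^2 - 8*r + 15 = (r - 3)*(r - 5)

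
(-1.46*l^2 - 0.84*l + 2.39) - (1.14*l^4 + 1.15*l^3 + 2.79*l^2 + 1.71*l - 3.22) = -1.14*l^4 - 1.15*l^3 - 4.25*l^2 - 2.55*l + 5.61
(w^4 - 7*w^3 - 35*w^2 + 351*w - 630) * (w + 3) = w^5 - 4*w^4 - 56*w^3 + 246*w^2 + 423*w - 1890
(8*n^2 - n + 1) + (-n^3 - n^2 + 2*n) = -n^3 + 7*n^2 + n + 1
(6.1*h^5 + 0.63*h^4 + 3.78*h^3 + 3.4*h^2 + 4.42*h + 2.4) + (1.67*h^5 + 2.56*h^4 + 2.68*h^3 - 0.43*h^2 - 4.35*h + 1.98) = 7.77*h^5 + 3.19*h^4 + 6.46*h^3 + 2.97*h^2 + 0.0700000000000003*h + 4.38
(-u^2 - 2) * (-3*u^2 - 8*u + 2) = 3*u^4 + 8*u^3 + 4*u^2 + 16*u - 4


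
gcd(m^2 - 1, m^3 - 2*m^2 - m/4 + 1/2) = 1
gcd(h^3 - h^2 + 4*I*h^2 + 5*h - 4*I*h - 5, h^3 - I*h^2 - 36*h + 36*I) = h - I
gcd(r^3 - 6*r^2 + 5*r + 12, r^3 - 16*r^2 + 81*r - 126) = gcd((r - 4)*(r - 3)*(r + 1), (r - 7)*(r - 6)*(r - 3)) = r - 3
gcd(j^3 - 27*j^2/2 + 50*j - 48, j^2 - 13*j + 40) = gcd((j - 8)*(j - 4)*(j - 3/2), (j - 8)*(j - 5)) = j - 8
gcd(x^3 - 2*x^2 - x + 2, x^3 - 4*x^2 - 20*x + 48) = x - 2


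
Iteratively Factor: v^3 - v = (v - 1)*(v^2 + v) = v*(v - 1)*(v + 1)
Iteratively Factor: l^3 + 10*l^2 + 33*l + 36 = (l + 4)*(l^2 + 6*l + 9) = (l + 3)*(l + 4)*(l + 3)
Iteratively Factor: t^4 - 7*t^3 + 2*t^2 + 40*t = (t)*(t^3 - 7*t^2 + 2*t + 40) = t*(t - 5)*(t^2 - 2*t - 8) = t*(t - 5)*(t - 4)*(t + 2)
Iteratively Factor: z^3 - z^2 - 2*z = (z - 2)*(z^2 + z) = z*(z - 2)*(z + 1)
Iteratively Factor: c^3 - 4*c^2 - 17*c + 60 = (c + 4)*(c^2 - 8*c + 15) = (c - 5)*(c + 4)*(c - 3)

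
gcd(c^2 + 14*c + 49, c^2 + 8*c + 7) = c + 7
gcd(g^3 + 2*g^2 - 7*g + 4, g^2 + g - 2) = g - 1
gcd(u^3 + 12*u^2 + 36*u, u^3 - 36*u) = u^2 + 6*u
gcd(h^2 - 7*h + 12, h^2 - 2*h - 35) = 1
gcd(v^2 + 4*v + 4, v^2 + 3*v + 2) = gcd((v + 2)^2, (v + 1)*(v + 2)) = v + 2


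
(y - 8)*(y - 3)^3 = y^4 - 17*y^3 + 99*y^2 - 243*y + 216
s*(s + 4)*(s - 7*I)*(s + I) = s^4 + 4*s^3 - 6*I*s^3 + 7*s^2 - 24*I*s^2 + 28*s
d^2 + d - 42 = (d - 6)*(d + 7)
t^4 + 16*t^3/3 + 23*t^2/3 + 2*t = t*(t + 1/3)*(t + 2)*(t + 3)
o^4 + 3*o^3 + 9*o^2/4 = o^2*(o + 3/2)^2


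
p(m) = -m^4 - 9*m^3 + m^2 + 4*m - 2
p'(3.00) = -341.00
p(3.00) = -305.00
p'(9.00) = -5081.00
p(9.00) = -13007.00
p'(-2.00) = -76.00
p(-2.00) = 50.00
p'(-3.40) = -157.70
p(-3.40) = 216.06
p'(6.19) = -1966.86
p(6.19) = -3541.64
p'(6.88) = -2562.91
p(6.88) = -5098.64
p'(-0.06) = 3.78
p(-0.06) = -2.23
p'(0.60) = -5.38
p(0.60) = -1.31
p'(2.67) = -259.28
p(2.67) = -206.32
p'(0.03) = 4.04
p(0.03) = -1.88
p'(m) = -4*m^3 - 27*m^2 + 2*m + 4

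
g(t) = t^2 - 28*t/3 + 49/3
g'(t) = 2*t - 28/3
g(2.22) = 0.54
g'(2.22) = -4.89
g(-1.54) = 33.08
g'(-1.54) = -12.41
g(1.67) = 3.54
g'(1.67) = -5.99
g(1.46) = 4.84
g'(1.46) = -6.41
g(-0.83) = 24.77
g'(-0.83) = -10.99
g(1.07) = 7.49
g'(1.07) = -7.19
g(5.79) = -4.18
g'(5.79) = 2.25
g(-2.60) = 47.36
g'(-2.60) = -14.53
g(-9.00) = 181.33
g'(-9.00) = -27.33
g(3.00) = -2.67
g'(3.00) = -3.33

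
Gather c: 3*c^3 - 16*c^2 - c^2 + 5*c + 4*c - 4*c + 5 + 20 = 3*c^3 - 17*c^2 + 5*c + 25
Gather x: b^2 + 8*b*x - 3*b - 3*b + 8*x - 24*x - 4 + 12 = b^2 - 6*b + x*(8*b - 16) + 8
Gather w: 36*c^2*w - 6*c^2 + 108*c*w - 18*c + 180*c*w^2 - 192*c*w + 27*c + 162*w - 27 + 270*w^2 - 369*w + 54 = -6*c^2 + 9*c + w^2*(180*c + 270) + w*(36*c^2 - 84*c - 207) + 27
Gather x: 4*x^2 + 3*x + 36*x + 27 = 4*x^2 + 39*x + 27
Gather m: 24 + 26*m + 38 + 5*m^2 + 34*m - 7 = 5*m^2 + 60*m + 55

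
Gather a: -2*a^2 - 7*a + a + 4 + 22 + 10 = -2*a^2 - 6*a + 36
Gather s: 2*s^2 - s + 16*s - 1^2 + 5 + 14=2*s^2 + 15*s + 18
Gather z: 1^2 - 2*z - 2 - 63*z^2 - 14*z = -63*z^2 - 16*z - 1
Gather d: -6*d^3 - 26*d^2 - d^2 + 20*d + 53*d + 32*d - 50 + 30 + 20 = -6*d^3 - 27*d^2 + 105*d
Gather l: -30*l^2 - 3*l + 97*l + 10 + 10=-30*l^2 + 94*l + 20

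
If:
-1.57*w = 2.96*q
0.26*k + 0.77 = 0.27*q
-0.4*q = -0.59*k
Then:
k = 5.57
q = 8.22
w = -15.49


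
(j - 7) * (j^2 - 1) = j^3 - 7*j^2 - j + 7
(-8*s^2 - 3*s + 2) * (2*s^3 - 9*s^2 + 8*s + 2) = -16*s^5 + 66*s^4 - 33*s^3 - 58*s^2 + 10*s + 4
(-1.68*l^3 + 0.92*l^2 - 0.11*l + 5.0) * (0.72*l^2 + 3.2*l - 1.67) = -1.2096*l^5 - 4.7136*l^4 + 5.6704*l^3 + 1.7116*l^2 + 16.1837*l - 8.35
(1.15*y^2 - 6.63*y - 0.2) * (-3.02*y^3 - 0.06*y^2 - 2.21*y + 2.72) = -3.473*y^5 + 19.9536*y^4 - 1.5397*y^3 + 17.7923*y^2 - 17.5916*y - 0.544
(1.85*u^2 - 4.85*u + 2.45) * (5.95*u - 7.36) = 11.0075*u^3 - 42.4735*u^2 + 50.2735*u - 18.032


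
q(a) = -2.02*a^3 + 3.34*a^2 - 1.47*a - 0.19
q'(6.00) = -179.55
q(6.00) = -325.09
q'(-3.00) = -76.05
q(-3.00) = 88.82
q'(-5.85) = -247.94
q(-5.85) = 527.12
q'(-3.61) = -104.56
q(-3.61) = 143.68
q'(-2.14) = -43.52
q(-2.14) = 38.05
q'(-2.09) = -41.90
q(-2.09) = 35.91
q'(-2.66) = -62.12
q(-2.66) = 65.37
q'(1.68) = -7.35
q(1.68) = -2.81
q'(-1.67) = -29.53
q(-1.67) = 20.99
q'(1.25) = -2.59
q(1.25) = -0.75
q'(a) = -6.06*a^2 + 6.68*a - 1.47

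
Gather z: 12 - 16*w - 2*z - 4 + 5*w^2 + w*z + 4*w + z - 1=5*w^2 - 12*w + z*(w - 1) + 7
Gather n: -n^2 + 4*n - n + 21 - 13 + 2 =-n^2 + 3*n + 10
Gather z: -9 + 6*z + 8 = 6*z - 1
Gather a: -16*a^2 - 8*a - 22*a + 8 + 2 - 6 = -16*a^2 - 30*a + 4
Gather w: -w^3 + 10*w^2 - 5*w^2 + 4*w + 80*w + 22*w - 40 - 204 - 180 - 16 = -w^3 + 5*w^2 + 106*w - 440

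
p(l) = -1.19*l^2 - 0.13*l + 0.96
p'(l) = -2.38*l - 0.13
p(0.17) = 0.90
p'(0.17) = -0.53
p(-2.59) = -6.69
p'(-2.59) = 6.03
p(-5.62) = -35.89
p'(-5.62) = 13.25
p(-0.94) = 0.03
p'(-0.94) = 2.11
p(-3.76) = -15.37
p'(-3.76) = 8.82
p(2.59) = -7.36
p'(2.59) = -6.29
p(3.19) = -11.56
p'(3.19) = -7.72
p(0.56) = 0.51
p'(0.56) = -1.46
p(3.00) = -10.14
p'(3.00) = -7.27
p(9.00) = -96.60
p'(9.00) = -21.55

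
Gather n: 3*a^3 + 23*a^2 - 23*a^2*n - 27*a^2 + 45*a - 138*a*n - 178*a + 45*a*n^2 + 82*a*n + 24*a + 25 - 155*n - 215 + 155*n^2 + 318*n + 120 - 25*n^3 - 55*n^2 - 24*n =3*a^3 - 4*a^2 - 109*a - 25*n^3 + n^2*(45*a + 100) + n*(-23*a^2 - 56*a + 139) - 70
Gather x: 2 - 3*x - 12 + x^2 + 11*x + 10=x^2 + 8*x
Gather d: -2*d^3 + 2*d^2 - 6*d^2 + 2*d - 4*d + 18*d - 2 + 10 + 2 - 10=-2*d^3 - 4*d^2 + 16*d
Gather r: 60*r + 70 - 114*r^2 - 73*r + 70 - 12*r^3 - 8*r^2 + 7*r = -12*r^3 - 122*r^2 - 6*r + 140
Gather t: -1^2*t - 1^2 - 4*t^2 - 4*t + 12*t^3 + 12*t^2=12*t^3 + 8*t^2 - 5*t - 1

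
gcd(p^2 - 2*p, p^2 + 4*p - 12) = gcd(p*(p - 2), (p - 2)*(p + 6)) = p - 2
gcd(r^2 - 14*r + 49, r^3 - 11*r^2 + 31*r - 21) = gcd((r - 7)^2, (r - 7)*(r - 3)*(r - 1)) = r - 7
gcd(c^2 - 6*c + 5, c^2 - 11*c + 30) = c - 5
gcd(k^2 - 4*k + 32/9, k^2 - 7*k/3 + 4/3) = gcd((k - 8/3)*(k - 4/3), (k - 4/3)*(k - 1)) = k - 4/3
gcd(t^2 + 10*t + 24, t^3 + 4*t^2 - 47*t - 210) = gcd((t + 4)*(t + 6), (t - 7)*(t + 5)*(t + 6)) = t + 6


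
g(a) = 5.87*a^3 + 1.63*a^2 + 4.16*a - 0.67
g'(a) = 17.61*a^2 + 3.26*a + 4.16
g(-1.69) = -31.38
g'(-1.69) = 48.95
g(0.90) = 8.67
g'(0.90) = 21.36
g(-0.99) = -8.89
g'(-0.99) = 18.19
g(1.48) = 28.09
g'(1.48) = 47.56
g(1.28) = 19.64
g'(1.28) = 37.19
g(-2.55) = -98.01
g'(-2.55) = 110.36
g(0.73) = 5.52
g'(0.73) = 15.92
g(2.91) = 169.89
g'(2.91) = 162.77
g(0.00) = -0.67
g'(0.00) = 4.16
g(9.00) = 4448.03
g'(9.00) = 1459.91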